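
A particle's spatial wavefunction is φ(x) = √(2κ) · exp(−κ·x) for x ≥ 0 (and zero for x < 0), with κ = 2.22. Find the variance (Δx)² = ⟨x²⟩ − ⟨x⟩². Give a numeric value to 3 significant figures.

0.0507

Compute ⟨x⟩ and ⟨x²⟩ separately, then (Δx)² = ⟨x²⟩ − ⟨x⟩².
Every integrand reduces to terms xʲ·e^(−2κx) on [0, ∞); use ∫₀^∞ xʲ·e^(−2κx) dx = j!/(2κ)^(j+1).
⟨x⟩ = 0.22523 and ⟨x²⟩ = 0.10145.
(Δx)² = 0.10145 − (0.22523)² = 0.050726.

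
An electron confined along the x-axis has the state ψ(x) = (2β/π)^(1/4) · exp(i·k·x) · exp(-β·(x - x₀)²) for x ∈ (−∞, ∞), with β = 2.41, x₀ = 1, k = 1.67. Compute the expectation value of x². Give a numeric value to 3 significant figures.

⟨x²⟩ = ∫ x²·|ψ|² dx (integrals over the domain).
Gaussian moments (u = x − x₀): ∫u^(2j)·e^(−2βu²) du = (2j−1)!!/(4β)^j · √(π/(2β)), odd powers integrate to 0; here √(π/(2β)) = 0.80733.
⟨x²⟩ = 1.1037.

1.10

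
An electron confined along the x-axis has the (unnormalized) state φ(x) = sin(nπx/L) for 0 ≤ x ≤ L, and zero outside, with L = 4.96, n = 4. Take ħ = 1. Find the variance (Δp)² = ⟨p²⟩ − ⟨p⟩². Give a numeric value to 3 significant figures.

Compute ⟨p⟩ and ⟨p²⟩ separately; (Δp)² = ⟨p²⟩ − ⟨p⟩².
d/dx sin(nπx/L) = (nπ/L)·cos(nπx/L) and d²/dx² sin(nπx/L) = −(nπ/L)²·sin(nπx/L); on 0 ≤ x ≤ L, ∫sin²(nπx/L) dx = L/2 and ∫sin(nπx/L)·cos(nπx/L) dx = 0.
Normalization: ∫|φ|² dx = 2.4800.
⟨p⟩ = 0.0000 and ⟨p²⟩ = 6.4188.
(Δp)² = 6.4188 − (0.0000)² = 6.4188.

6.42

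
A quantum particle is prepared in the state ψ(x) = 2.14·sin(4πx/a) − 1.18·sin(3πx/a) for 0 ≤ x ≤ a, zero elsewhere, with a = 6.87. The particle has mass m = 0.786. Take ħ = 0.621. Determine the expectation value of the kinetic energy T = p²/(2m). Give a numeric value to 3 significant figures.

0.737

T = −(ħ²/2m) d²/dx², so ⟨T⟩ = −(ħ²/2m) ∫ ψ*·ψ'' dx / ∫|ψ|² dx; with m = 0.786.
d²/dx² sin(jπx/a) = −(jπ/a)²·sin(jπx/a); on 0 ≤ x ≤ a, ∫sin²(jπx/a) dx = a/2 and ∫sin(jπx/a)·sin(lπx/a) dx = 0 for j ≠ l, so only diagonal terms survive in ∫|ψ|² and ∫ψ·ψ″; ∫ψ·ψ′ dx = [ψ²/2] between the walls = 0.
State is unnormalized: ∫|ψ|² dx = 20.514, and ∫ψ*·(−ħ²/2m · ψ'') dx = 15.120, so ⟨T⟩ = 15.120 / 20.514.
⟨T⟩ = 0.73707.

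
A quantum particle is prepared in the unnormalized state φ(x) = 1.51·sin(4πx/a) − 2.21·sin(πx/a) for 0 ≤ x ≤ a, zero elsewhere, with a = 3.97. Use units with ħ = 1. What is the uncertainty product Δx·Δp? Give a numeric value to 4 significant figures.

1.647

Δx = √(⟨x²⟩−⟨x⟩²), Δp = √(⟨p²⟩−⟨p⟩²).
On 0 ≤ x ≤ a (j ≠ l): ∫sin²(jπx/a) dx = a/2, ∫sin(jπx/a)·sin(lπx/a) dx = 0; diagonal moments ∫x·sin²(jπx/a) dx = a²/4, ∫x²·sin²(jπx/a) dx = a³·(1/6 − 1/(4j²π²)); cross terms ∫x·sin(jπx/a)·sin(lπx/a) dx = 0 for j + l even and −4jla²/(π²(j² − l²)²) for j + l odd, ∫x²·sin(jπx/a)·sin(lπx/a) dx = (−1)^(j+l)·4jla³/(π²(j² − l²)²); higher powers the same way via product-to-sum and parts. d²/dx² sin(jπx/a) = −(jπ/a)²·sin(jπx/a); on 0 ≤ x ≤ a, ∫sin²(jπx/a) dx = a/2 and ∫sin(jπx/a)·sin(lπx/a) dx = 0 for j ≠ l, so only diagonal terms survive in ∫|φ|² and ∫φ·φ″; ∫φ·φ′ dx = [φ²/2] between the walls = 0.
Normalization: ∫|φ|² dx = 14.221.
⟨x⟩ = 2.0383, ⟨x²⟩ = 4.9050 ⇒ Δx = 0.86623.
⟨p⟩ = 0.0000, ⟨p²⟩ = 3.6157 ⇒ Δp = 1.9015.
Δx·Δp = 1.6471.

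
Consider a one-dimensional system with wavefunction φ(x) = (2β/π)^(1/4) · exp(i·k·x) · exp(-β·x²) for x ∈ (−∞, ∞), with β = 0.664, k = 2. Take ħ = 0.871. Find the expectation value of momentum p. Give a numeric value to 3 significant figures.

1.74

p φ = −iħ dφ/dx; then ⟨p⟩ = ∫ φ*·(pφ) dx.
Gaussian moments: ∫x^(2j)·e^(−2βx²) dx = (2j−1)!!/(4β)^j · √(π/(2β)), odd powers integrate to 0; here √(π/(2β)) = 1.5381. Derivatives: φ′ = (ik − 2βx)·φ, φ″ = ((ik − 2βx)² − 2β)·φ; the odd-in-x pieces drop out.
⟨p⟩ = 1.7420.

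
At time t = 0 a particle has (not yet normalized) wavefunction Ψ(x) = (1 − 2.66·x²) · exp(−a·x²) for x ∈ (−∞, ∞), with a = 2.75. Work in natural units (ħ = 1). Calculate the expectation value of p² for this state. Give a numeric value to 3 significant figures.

p² Ψ = −ħ² d²Ψ/dx²; ⟨p²⟩ = −ħ² ∫ Ψ*·Ψ'' dx / ∫|Ψ|² dx.
Expand each integrand as polynomial × e^(−2ax²) and use ∫x^(2j)·e^(−2ax²) dx = (2j−1)!!/(4a)^j · √(π/(2a)), odd powers → 0; here √(π/(2a)) = 0.75578. Differentiate with the product rule, d/dx e^(−ax²) = −2ax·e^(−ax²).
State is unnormalized: ∫|Ψ|² dx = 0.52284, and ∫Ψ*·(−ħ² Ψ'') dx = 3.9343, so ⟨p²⟩ = 3.9343 / 0.52284.
⟨p²⟩ = 7.5249.

7.52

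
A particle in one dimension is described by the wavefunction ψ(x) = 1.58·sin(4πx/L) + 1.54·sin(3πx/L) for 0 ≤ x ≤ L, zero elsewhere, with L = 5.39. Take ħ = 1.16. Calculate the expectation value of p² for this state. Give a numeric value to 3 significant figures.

p² ψ = −ħ² d²ψ/dx²; ⟨p²⟩ = −ħ² ∫ ψ*·ψ'' dx / ∫|ψ|² dx.
d²/dx² sin(jπx/L) = −(jπ/L)²·sin(jπx/L); on 0 ≤ x ≤ L, ∫sin²(jπx/L) dx = L/2 and ∫sin(jπx/L)·sin(lπx/L) dx = 0 for j ≠ l, so only diagonal terms survive in ∫|ψ|² and ∫ψ·ψ″; ∫ψ·ψ′ dx = [ψ²/2] between the walls = 0.
State is unnormalized: ∫|ψ|² dx = 13.119, and ∫ψ*·(−ħ² ψ'') dx = 75.503, so ⟨p²⟩ = 75.503 / 13.119.
⟨p²⟩ = 5.7551.

5.76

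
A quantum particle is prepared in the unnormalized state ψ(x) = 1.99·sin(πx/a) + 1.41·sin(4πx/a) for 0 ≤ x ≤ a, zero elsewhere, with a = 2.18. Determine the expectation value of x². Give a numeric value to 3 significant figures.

1.35

⟨x²⟩ = ∫ x²·|ψ|² dx / ∫|ψ|² dx (integrals over the domain).
On 0 ≤ x ≤ a (j ≠ l): ∫sin²(jπx/a) dx = a/2, ∫sin(jπx/a)·sin(lπx/a) dx = 0; diagonal moments ∫x·sin²(jπx/a) dx = a²/4, ∫x²·sin²(jπx/a) dx = a³·(1/6 − 1/(4j²π²)); cross terms ∫x·sin(jπx/a)·sin(lπx/a) dx = 0 for j + l even and −4jla²/(π²(j² − l²)²) for j + l odd, ∫x²·sin(jπx/a)·sin(lπx/a) dx = (−1)^(j+l)·4jla³/(π²(j² − l²)²); higher powers the same way via product-to-sum and parts.
State is unnormalized: ∫|ψ|² dx = 6.4835, and ∫ψ*·x²·ψ dx = 8.7800, so ⟨x²⟩ = 8.7800 / 6.4835.
⟨x²⟩ = 1.3542.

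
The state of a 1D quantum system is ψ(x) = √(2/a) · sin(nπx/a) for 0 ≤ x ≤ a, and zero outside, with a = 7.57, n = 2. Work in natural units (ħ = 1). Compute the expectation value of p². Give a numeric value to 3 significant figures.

p² ψ = −ħ² d²ψ/dx²; ⟨p²⟩ = −ħ² ∫ ψ*·ψ'' dx.
d/dx sin(nπx/a) = (nπ/a)·cos(nπx/a) and d²/dx² sin(nπx/a) = −(nπ/a)²·sin(nπx/a); on 0 ≤ x ≤ a, ∫sin²(nπx/a) dx = a/2 and ∫sin(nπx/a)·cos(nπx/a) dx = 0.
⟨p²⟩ = 0.68892.

0.689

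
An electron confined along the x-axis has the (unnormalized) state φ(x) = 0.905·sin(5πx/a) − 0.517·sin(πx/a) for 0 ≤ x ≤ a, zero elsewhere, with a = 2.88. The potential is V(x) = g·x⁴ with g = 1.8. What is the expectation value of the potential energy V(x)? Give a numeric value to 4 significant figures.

20.35

⟨V⟩ = ∫ V(x)·|φ|² dx / ∫|φ|² dx.
On 0 ≤ x ≤ a (j ≠ l): ∫sin²(jπx/a) dx = a/2, ∫sin(jπx/a)·sin(lπx/a) dx = 0; diagonal moments ∫x·sin²(jπx/a) dx = a²/4, ∫x²·sin²(jπx/a) dx = a³·(1/6 − 1/(4j²π²)); cross terms ∫x·sin(jπx/a)·sin(lπx/a) dx = 0 for j + l even and −4jla²/(π²(j² − l²)²) for j + l odd, ∫x²·sin(jπx/a)·sin(lπx/a) dx = (−1)^(j+l)·4jla³/(π²(j² − l²)²); higher powers the same way via product-to-sum and parts.
State is unnormalized: ∫|φ|² dx = 1.5643, and ∫φ*·V(x)·φ dx = 31.840, so ⟨V⟩ = 31.840 / 1.5643.
⟨V⟩ = 20.354.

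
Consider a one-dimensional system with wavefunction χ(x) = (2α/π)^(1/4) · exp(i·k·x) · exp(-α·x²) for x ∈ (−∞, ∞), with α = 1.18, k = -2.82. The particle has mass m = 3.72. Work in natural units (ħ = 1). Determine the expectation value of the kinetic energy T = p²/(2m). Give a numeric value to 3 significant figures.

1.23

T = −(ħ²/2m) d²/dx², so ⟨T⟩ = −(ħ²/2m) ∫ χ*·χ'' dx; with m = 3.72.
Gaussian moments: ∫x^(2j)·e^(−2αx²) dx = (2j−1)!!/(4α)^j · √(π/(2α)), odd powers integrate to 0; here √(π/(2α)) = 1.1538. Derivatives: χ′ = (ik − 2αx)·χ, χ″ = ((ik − 2αx)² − 2α)·χ; the odd-in-x pieces drop out.
⟨T⟩ = 1.2275.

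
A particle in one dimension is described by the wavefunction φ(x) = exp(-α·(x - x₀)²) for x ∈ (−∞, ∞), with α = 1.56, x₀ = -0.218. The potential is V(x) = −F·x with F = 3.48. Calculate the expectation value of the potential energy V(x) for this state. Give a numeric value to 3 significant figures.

⟨V⟩ = ∫ V(x)·|φ|² dx / ∫|φ|² dx.
Gaussian moments (u = x − x₀): ∫u^(2j)·e^(−2αu²) du = (2j−1)!!/(4α)^j · √(π/(2α)), odd powers integrate to 0; here √(π/(2α)) = 1.0035.
State is unnormalized: ∫|φ|² dx = 1.0035, and ∫φ*·V(x)·φ dx = 0.76126, so ⟨V⟩ = 0.76126 / 1.0035.
⟨V⟩ = 0.75864.

0.759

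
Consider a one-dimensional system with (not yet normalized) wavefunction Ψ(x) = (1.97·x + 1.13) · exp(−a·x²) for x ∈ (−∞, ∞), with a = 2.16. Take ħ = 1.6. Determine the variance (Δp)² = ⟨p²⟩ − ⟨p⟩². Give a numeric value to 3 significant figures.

8.41

Compute ⟨p⟩ and ⟨p²⟩ separately; (Δp)² = ⟨p²⟩ − ⟨p⟩².
Expand each integrand as polynomial × e^(−2ax²) and use ∫x^(2j)·e^(−2ax²) dx = (2j−1)!!/(4a)^j · √(π/(2a)), odd powers → 0; here √(π/(2a)) = 0.85277. Differentiate with the product rule, d/dx e^(−ax²) = −2ax·e^(−ax²).
Normalization: ∫|Ψ|² dx = 1.4720.
⟨p⟩ = 0.0000 and ⟨p²⟩ = 8.4075.
(Δp)² = 8.4075 − (0.0000)² = 8.4075.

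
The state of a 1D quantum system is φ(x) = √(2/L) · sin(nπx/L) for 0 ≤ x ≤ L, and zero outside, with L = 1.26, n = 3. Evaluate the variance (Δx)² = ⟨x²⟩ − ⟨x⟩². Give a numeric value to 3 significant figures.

Compute ⟨x⟩ and ⟨x²⟩ separately, then (Δx)² = ⟨x²⟩ − ⟨x⟩².
With sin²θ = (1 − cos2θ)/2 on 0 ≤ x ≤ L: ∫sin²(nπx/L) dx = L/2, ∫x·sin²(nπx/L) dx = L²/4, ∫x²·sin²(nπx/L) dx = L³·(1/6 − 1/(4n²π²)); higher powers xᵏ the same way, integrating xᵏ·cos(2nπx/L) by parts.
⟨x⟩ = 0.63000 and ⟨x²⟩ = 0.52026.
(Δx)² = 0.52026 − (0.63000)² = 0.12336.

0.123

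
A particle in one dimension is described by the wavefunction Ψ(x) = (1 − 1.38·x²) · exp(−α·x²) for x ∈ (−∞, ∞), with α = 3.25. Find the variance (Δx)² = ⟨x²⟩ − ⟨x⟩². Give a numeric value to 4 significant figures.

Compute ⟨x⟩ and ⟨x²⟩ separately, then (Δx)² = ⟨x²⟩ − ⟨x⟩².
Expand each integrand as polynomial × e^(−2αx²) and use ∫x^(2j)·e^(−2αx²) dx = (2j−1)!!/(4α)^j · √(π/(2α)), odd powers → 0; here √(π/(2α)) = 0.69521.
Normalization: ∫|Ψ|² dx = 0.57112.
⟨x⟩ = 0.0000 and ⟨x²⟩ = 0.049825.
(Δx)² = 0.049825 − (0.0000)² = 0.049825.

0.04983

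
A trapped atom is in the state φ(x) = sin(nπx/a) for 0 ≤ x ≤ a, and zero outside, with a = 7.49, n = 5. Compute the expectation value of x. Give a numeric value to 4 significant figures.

⟨x⟩ = ∫ x·|φ|² dx / ∫|φ|² dx (integrals over the domain).
With sin²θ = (1 − cos2θ)/2 on 0 ≤ x ≤ a: ∫sin²(nπx/a) dx = a/2, ∫x·sin²(nπx/a) dx = a²/4, ∫x²·sin²(nπx/a) dx = a³·(1/6 − 1/(4n²π²)); higher powers xᵏ the same way, integrating xᵏ·cos(2nπx/a) by parts.
State is unnormalized: ∫|φ|² dx = 3.7450, and ∫φ*·x·φ dx = 14.025, so ⟨x⟩ = 14.025 / 3.7450.
⟨x⟩ = 3.7450.

3.745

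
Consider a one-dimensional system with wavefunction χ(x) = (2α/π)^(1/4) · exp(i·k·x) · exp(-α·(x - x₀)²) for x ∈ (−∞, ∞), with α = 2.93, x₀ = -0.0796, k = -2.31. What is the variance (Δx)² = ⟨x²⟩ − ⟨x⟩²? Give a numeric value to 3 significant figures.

Compute ⟨x⟩ and ⟨x²⟩ separately, then (Δx)² = ⟨x²⟩ − ⟨x⟩².
Gaussian moments (u = x − x₀): ∫u^(2j)·e^(−2αu²) du = (2j−1)!!/(4α)^j · √(π/(2α)), odd powers integrate to 0; here √(π/(2α)) = 0.73219.
⟨x⟩ = -0.079600 and ⟨x²⟩ = 0.091660.
(Δx)² = 0.091660 − (-0.079600)² = 0.085324.

0.0853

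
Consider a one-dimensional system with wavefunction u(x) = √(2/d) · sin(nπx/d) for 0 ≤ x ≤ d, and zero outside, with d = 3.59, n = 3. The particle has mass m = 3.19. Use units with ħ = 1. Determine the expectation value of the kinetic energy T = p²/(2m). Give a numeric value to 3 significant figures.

T = −(ħ²/2m) d²/dx², so ⟨T⟩ = −(ħ²/2m) ∫ u*·u'' dx; with m = 3.19.
d/dx sin(nπx/d) = (nπ/d)·cos(nπx/d) and d²/dx² sin(nπx/d) = −(nπ/d)²·sin(nπx/d); on 0 ≤ x ≤ d, ∫sin²(nπx/d) dx = d/2 and ∫sin(nπx/d)·cos(nπx/d) dx = 0.
⟨T⟩ = 1.0803.

1.08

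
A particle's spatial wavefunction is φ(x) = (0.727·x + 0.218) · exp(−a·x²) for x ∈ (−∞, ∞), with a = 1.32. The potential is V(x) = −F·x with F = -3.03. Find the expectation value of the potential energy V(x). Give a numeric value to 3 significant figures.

1.23

⟨V⟩ = ∫ V(x)·|φ|² dx / ∫|φ|² dx.
Expand each integrand as polynomial × e^(−2ax²) and use ∫x^(2j)·e^(−2ax²) dx = (2j−1)!!/(4a)^j · √(π/(2a)), odd powers → 0; here √(π/(2a)) = 1.0909.
State is unnormalized: ∫|φ|² dx = 0.16104, and ∫φ*·V(x)·φ dx = 0.19843, so ⟨V⟩ = 0.19843 / 0.16104.
⟨V⟩ = 1.2322.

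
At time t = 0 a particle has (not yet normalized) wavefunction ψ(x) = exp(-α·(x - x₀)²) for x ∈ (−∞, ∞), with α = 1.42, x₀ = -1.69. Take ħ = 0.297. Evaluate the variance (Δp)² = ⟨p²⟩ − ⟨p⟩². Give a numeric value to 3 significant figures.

Compute ⟨p⟩ and ⟨p²⟩ separately; (Δp)² = ⟨p²⟩ − ⟨p⟩².
Gaussian moments (u = x − x₀): ∫u^(2j)·e^(−2αu²) du = (2j−1)!!/(4α)^j · √(π/(2α)), odd powers integrate to 0; here √(π/(2α)) = 1.0518. Derivatives: d/dx e^(−αu²) = −2αu·e^(−αu²), d²/dx² e^(−αu²) = (4α²u² − 2α)·e^(−αu²).
Normalization: ∫|ψ|² dx = 1.0518.
⟨p⟩ = 0.0000 and ⟨p²⟩ = 0.12526.
(Δp)² = 0.12526 − (0.0000)² = 0.12526.

0.125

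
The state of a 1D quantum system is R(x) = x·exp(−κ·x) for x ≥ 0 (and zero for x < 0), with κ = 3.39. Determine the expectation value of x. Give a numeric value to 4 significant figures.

⟨x⟩ = ∫ x·|R|² dx / ∫|R|² dx (integrals over the domain).
Every integrand reduces to terms xʲ·e^(−2κx) on [0, ∞); use ∫₀^∞ xʲ·e^(−2κx) dx = j!/(2κ)^(j+1).
State is unnormalized: ∫|R|² dx = 0.0064171, and ∫R*·x·R dx = 0.0028394, so ⟨x⟩ = 0.0028394 / 0.0064171.
⟨x⟩ = 0.44248.

0.4425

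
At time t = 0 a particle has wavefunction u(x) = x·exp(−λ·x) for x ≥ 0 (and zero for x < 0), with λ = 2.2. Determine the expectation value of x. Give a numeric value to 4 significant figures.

0.6818

⟨x⟩ = ∫ x·|u|² dx / ∫|u|² dx (integrals over the domain).
Every integrand reduces to terms xʲ·e^(−2λx) on [0, ∞); use ∫₀^∞ xʲ·e^(−2λx) dx = j!/(2λ)^(j+1).
State is unnormalized: ∫|u|² dx = 0.023479, and ∫u*·x·u dx = 0.016008, so ⟨x⟩ = 0.016008 / 0.023479.
⟨x⟩ = 0.68182.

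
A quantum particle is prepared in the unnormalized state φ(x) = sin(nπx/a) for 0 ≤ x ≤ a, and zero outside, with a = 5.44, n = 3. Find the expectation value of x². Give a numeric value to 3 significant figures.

9.70

⟨x²⟩ = ∫ x²·|φ|² dx / ∫|φ|² dx (integrals over the domain).
With sin²θ = (1 − cos2θ)/2 on 0 ≤ x ≤ a: ∫sin²(nπx/a) dx = a/2, ∫x·sin²(nπx/a) dx = a²/4, ∫x²·sin²(nπx/a) dx = a³·(1/6 − 1/(4n²π²)); higher powers xᵏ the same way, integrating xᵏ·cos(2nπx/a) by parts.
State is unnormalized: ∫|φ|² dx = 2.7200, and ∫φ*·x²·φ dx = 26.378, so ⟨x²⟩ = 26.378 / 2.7200.
⟨x²⟩ = 9.6980.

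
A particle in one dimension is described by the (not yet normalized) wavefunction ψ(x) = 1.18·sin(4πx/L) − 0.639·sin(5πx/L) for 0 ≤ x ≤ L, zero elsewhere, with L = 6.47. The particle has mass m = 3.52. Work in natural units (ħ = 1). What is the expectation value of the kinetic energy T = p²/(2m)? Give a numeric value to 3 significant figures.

T = −(ħ²/2m) d²/dx², so ⟨T⟩ = −(ħ²/2m) ∫ ψ*·ψ'' dx / ∫|ψ|² dx; with m = 3.52.
d²/dx² sin(jπx/L) = −(jπ/L)²·sin(jπx/L); on 0 ≤ x ≤ L, ∫sin²(jπx/L) dx = L/2 and ∫sin(jπx/L)·sin(lπx/L) dx = 0 for j ≠ l, so only diagonal terms survive in ∫|ψ|² and ∫ψ·ψ″; ∫ψ·ψ′ dx = [ψ²/2] between the walls = 0.
State is unnormalized: ∫|ψ|² dx = 5.8253, and ∫ψ*·(−ħ²/2m · ψ'') dx = 3.5196, so ⟨T⟩ = 3.5196 / 5.8253.
⟨T⟩ = 0.60419.

0.604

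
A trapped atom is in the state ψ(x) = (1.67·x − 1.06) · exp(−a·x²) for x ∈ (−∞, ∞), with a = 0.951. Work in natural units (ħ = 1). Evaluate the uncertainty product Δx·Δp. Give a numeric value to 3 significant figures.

Δx = √(⟨x²⟩−⟨x⟩²), Δp = √(⟨p²⟩−⟨p⟩²).
Expand each integrand as polynomial × e^(−2ax²) and use ∫x^(2j)·e^(−2ax²) dx = (2j−1)!!/(4a)^j · √(π/(2a)), odd powers → 0; here √(π/(2a)) = 1.2852. Differentiate with the product rule, d/dx e^(−ax²) = −2ax·e^(−ax²).
Normalization: ∫|ψ|² dx = 2.3863.
⟨x⟩ = -0.50125, ⟨x²⟩ = 0.47048 ⇒ Δx = 0.46822.
⟨p⟩ = 0.0000, ⟨p²⟩ = 1.7020 ⇒ Δp = 1.3046.
Δx·Δp = 0.61084.

0.611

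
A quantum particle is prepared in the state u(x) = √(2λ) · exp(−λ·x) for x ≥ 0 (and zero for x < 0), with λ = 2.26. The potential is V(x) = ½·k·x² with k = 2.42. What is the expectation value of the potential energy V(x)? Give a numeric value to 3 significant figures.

⟨V⟩ = ∫ V(x)·|u|² dx.
Every integrand reduces to terms xʲ·e^(−2λx) on [0, ∞); use ∫₀^∞ xʲ·e^(−2λx) dx = j!/(2λ)^(j+1).
⟨V⟩ = 0.11845.

0.118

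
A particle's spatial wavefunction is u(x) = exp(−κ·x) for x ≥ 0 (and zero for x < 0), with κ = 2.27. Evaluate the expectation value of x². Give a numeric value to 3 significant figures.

0.0970

⟨x²⟩ = ∫ x²·|u|² dx / ∫|u|² dx (integrals over the domain).
Every integrand reduces to terms xʲ·e^(−2κx) on [0, ∞); use ∫₀^∞ xʲ·e^(−2κx) dx = j!/(2κ)^(j+1).
State is unnormalized: ∫|u|² dx = 0.22026, and ∫u*·x²·u dx = 0.021373, so ⟨x²⟩ = 0.021373 / 0.22026.
⟨x²⟩ = 0.097033.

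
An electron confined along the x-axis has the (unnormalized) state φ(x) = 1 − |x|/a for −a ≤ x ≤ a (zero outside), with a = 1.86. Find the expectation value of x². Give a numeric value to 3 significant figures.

⟨x²⟩ = ∫ x²·|φ|² dx / ∫|φ|² dx (integrals over the domain).
φ is even, so ∫ over [−a, a] = 2∫₀ᵃ with φ = 1 − x/a there: ∫₀ᵃ (1 − x/a)² dx = a/3, ∫₀ᵃ x²(1 − x/a)² dx = a³/30, ∫₀ᵃ x⁴(1 − x/a)² dx = a⁵/105.
State is unnormalized: ∫|φ|² dx = 1.2400, and ∫φ*·x²·φ dx = 0.42899, so ⟨x²⟩ = 0.42899 / 1.2400.
⟨x²⟩ = 0.34596.

0.346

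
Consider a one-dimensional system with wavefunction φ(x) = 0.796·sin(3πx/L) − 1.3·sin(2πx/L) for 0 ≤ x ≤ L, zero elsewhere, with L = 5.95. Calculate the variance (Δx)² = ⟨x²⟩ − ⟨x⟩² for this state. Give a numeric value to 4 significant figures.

Compute ⟨x⟩ and ⟨x²⟩ separately, then (Δx)² = ⟨x²⟩ − ⟨x⟩².
On 0 ≤ x ≤ L (j ≠ l): ∫sin²(jπx/L) dx = L/2, ∫sin(jπx/L)·sin(lπx/L) dx = 0; diagonal moments ∫x·sin²(jπx/L) dx = L²/4, ∫x²·sin²(jπx/L) dx = L³·(1/6 − 1/(4j²π²)); cross terms ∫x·sin(jπx/L)·sin(lπx/L) dx = 0 for j + l even and −4jlL²/(π²(j² − l²)²) for j + l odd, ∫x²·sin(jπx/L)·sin(lπx/L) dx = (−1)^(j+l)·4jlL³/(π²(j² − l²)²); higher powers the same way via product-to-sum and parts.
Normalization: ∫|φ|² dx = 6.9128.
⟨x⟩ = 4.0060 and ⟨x²⟩ = 17.555.
(Δx)² = 17.555 − (4.0060)² = 1.5069.

1.507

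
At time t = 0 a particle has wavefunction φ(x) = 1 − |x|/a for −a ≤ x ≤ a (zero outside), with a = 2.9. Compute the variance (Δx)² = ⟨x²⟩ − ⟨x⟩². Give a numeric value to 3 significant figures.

0.841

Compute ⟨x⟩ and ⟨x²⟩ separately, then (Δx)² = ⟨x²⟩ − ⟨x⟩².
φ is even, so ∫ over [−a, a] = 2∫₀ᵃ with φ = 1 − x/a there: ∫₀ᵃ (1 − x/a)² dx = a/3, ∫₀ᵃ x²(1 − x/a)² dx = a³/30, ∫₀ᵃ x⁴(1 − x/a)² dx = a⁵/105.
Normalization: ∫|φ|² dx = 1.9333.
⟨x⟩ = 0.0000 and ⟨x²⟩ = 0.84100.
(Δx)² = 0.84100 − (0.0000)² = 0.84100.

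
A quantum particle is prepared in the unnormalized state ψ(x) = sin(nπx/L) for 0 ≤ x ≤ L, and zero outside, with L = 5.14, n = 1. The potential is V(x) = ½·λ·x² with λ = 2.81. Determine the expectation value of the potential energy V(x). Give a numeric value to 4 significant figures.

10.49

⟨V⟩ = ∫ V(x)·|ψ|² dx / ∫|ψ|² dx.
With sin²θ = (1 − cos2θ)/2 on 0 ≤ x ≤ L: ∫sin²(nπx/L) dx = L/2, ∫x·sin²(nπx/L) dx = L²/4, ∫x²·sin²(nπx/L) dx = L³·(1/6 − 1/(4n²π²)); higher powers xᵏ the same way, integrating xᵏ·cos(2nπx/L) by parts.
State is unnormalized: ∫|ψ|² dx = 2.5700, and ∫ψ*·V(x)·ψ dx = 26.966, so ⟨V⟩ = 26.966 / 2.5700.
⟨V⟩ = 10.493.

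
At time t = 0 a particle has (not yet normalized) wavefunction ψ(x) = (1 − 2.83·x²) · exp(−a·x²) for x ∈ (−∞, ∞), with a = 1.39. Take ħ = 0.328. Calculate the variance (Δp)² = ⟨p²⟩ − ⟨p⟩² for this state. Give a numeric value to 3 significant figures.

0.755

Compute ⟨p⟩ and ⟨p²⟩ separately; (Δp)² = ⟨p²⟩ − ⟨p⟩².
Expand each integrand as polynomial × e^(−2ax²) and use ∫x^(2j)·e^(−2ax²) dx = (2j−1)!!/(4a)^j · √(π/(2a)), odd powers → 0; here √(π/(2a)) = 1.0630. Differentiate with the product rule, d/dx e^(−ax²) = −2ax·e^(−ax²).
Normalization: ∫|ψ|² dx = 0.80710.
⟨p⟩ = 0.0000 and ⟨p²⟩ = 0.75467.
(Δp)² = 0.75467 − (0.0000)² = 0.75467.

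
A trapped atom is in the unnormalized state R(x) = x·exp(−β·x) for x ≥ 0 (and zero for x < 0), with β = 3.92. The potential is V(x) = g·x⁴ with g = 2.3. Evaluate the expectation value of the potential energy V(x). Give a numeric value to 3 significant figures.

⟨V⟩ = ∫ V(x)·|R|² dx / ∫|R|² dx.
Every integrand reduces to terms xʲ·e^(−2βx) on [0, ∞); use ∫₀^∞ xʲ·e^(−2βx) dx = j!/(2β)^(j+1).
State is unnormalized: ∫|R|² dx = 0.0041503, and ∫R*·V(x)·R dx = 0.00090959, so ⟨V⟩ = 0.00090959 / 0.0041503.
⟨V⟩ = 0.21916.

0.219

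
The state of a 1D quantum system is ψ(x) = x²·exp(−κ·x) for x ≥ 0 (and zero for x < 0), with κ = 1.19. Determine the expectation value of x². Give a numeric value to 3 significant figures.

5.30

⟨x²⟩ = ∫ x²·|ψ|² dx / ∫|ψ|² dx (integrals over the domain).
Every integrand reduces to terms xʲ·e^(−2κx) on [0, ∞); use ∫₀^∞ xʲ·e^(−2κx) dx = j!/(2κ)^(j+1).
State is unnormalized: ∫|ψ|² dx = 0.31429, and ∫ψ*·x²·ψ dx = 1.6645, so ⟨x²⟩ = 1.6645 / 0.31429.
⟨x²⟩ = 5.2962.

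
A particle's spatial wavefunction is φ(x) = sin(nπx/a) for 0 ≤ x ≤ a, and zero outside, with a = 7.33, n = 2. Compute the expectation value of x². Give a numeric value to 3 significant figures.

17.2

⟨x²⟩ = ∫ x²·|φ|² dx / ∫|φ|² dx (integrals over the domain).
With sin²θ = (1 − cos2θ)/2 on 0 ≤ x ≤ a: ∫sin²(nπx/a) dx = a/2, ∫x·sin²(nπx/a) dx = a²/4, ∫x²·sin²(nπx/a) dx = a³·(1/6 − 1/(4n²π²)); higher powers xᵏ the same way, integrating xᵏ·cos(2nπx/a) by parts.
State is unnormalized: ∫|φ|² dx = 3.6650, and ∫φ*·x²·φ dx = 63.145, so ⟨x²⟩ = 63.145 / 3.6650.
⟨x²⟩ = 17.229.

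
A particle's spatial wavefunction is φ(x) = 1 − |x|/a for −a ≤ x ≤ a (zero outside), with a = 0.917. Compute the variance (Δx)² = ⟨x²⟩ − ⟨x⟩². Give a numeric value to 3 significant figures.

Compute ⟨x⟩ and ⟨x²⟩ separately, then (Δx)² = ⟨x²⟩ − ⟨x⟩².
φ is even, so ∫ over [−a, a] = 2∫₀ᵃ with φ = 1 − x/a there: ∫₀ᵃ (1 − x/a)² dx = a/3, ∫₀ᵃ x²(1 − x/a)² dx = a³/30, ∫₀ᵃ x⁴(1 − x/a)² dx = a⁵/105.
Normalization: ∫|φ|² dx = 0.61133.
⟨x⟩ = 0.0000 and ⟨x²⟩ = 0.084089.
(Δx)² = 0.084089 − (0.0000)² = 0.084089.

0.0841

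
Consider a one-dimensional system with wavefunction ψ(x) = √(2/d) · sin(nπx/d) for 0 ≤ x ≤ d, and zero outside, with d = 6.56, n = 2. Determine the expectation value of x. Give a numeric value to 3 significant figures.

3.28

⟨x⟩ = ∫ x·|ψ|² dx (integrals over the domain).
With sin²θ = (1 − cos2θ)/2 on 0 ≤ x ≤ d: ∫sin²(nπx/d) dx = d/2, ∫x·sin²(nπx/d) dx = d²/4, ∫x²·sin²(nπx/d) dx = d³·(1/6 − 1/(4n²π²)); higher powers xᵏ the same way, integrating xᵏ·cos(2nπx/d) by parts.
⟨x⟩ = 3.2800.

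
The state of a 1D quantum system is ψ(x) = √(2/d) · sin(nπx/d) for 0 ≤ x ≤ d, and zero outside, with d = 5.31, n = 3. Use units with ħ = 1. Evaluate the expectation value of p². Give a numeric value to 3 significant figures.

p² ψ = −ħ² d²ψ/dx²; ⟨p²⟩ = −ħ² ∫ ψ*·ψ'' dx.
d/dx sin(nπx/d) = (nπ/d)·cos(nπx/d) and d²/dx² sin(nπx/d) = −(nπ/d)²·sin(nπx/d); on 0 ≤ x ≤ d, ∫sin²(nπx/d) dx = d/2 and ∫sin(nπx/d)·cos(nπx/d) dx = 0.
⟨p²⟩ = 3.1503.

3.15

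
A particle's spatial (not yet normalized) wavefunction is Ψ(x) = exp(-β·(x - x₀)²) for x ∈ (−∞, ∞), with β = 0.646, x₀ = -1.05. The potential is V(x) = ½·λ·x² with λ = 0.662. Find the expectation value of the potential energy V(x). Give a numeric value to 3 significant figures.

⟨V⟩ = ∫ V(x)·|Ψ|² dx / ∫|Ψ|² dx.
Gaussian moments (u = x − x₀): ∫u^(2j)·e^(−2βu²) du = (2j−1)!!/(4β)^j · √(π/(2β)), odd powers integrate to 0; here √(π/(2β)) = 1.5594.
State is unnormalized: ∫|Ψ|² dx = 1.5594, and ∫Ψ*·V(x)·Ψ dx = 0.76880, so ⟨V⟩ = 0.76880 / 1.5594.
⟨V⟩ = 0.49302.

0.493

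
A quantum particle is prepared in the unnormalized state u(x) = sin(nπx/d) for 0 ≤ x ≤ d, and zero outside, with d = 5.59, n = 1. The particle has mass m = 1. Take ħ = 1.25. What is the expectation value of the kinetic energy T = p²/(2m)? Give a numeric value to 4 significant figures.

T = −(ħ²/2m) d²/dx², so ⟨T⟩ = −(ħ²/2m) ∫ u*·u'' dx / ∫|u|² dx; with m = 1.
d/dx sin(nπx/d) = (nπ/d)·cos(nπx/d) and d²/dx² sin(nπx/d) = −(nπ/d)²·sin(nπx/d); on 0 ≤ x ≤ d, ∫sin²(nπx/d) dx = d/2 and ∫sin(nπx/d)·cos(nπx/d) dx = 0.
State is unnormalized: ∫|u|² dx = 2.7950, and ∫u*·(−ħ²/2m · u'') dx = 0.68968, so ⟨T⟩ = 0.68968 / 2.7950.
⟨T⟩ = 0.24676.

0.2468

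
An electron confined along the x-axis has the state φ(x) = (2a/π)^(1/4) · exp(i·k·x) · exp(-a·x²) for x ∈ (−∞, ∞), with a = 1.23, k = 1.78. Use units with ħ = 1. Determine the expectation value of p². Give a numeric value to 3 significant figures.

4.40

p² φ = −ħ² d²φ/dx²; ⟨p²⟩ = −ħ² ∫ φ*·φ'' dx.
Gaussian moments: ∫x^(2j)·e^(−2ax²) dx = (2j−1)!!/(4a)^j · √(π/(2a)), odd powers integrate to 0; here √(π/(2a)) = 1.1301. Derivatives: φ′ = (ik − 2ax)·φ, φ″ = ((ik − 2ax)² − 2a)·φ; the odd-in-x pieces drop out.
⟨p²⟩ = 4.3984.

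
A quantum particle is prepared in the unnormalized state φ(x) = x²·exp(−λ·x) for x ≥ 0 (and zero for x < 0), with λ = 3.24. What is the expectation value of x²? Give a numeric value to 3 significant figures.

0.714

⟨x²⟩ = ∫ x²·|φ|² dx / ∫|φ|² dx (integrals over the domain).
Every integrand reduces to terms xʲ·e^(−2λx) on [0, ∞); use ∫₀^∞ xʲ·e^(−2λx) dx = j!/(2λ)^(j+1).
State is unnormalized: ∫|φ|² dx = 0.0021006, and ∫φ*·x²·φ dx = 0.0015007, so ⟨x²⟩ = 0.0015007 / 0.0021006.
⟨x²⟩ = 0.71445.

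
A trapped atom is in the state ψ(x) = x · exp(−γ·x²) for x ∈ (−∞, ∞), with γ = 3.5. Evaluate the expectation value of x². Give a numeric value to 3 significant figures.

⟨x²⟩ = ∫ x²·|ψ|² dx / ∫|ψ|² dx (integrals over the domain).
Expand each integrand as polynomial × e^(−2γx²) and use ∫x^(2j)·e^(−2γx²) dx = (2j−1)!!/(4γ)^j · √(π/(2γ)), odd powers → 0; here √(π/(2γ)) = 0.66992.
State is unnormalized: ∫|ψ|² dx = 0.047852, and ∫ψ*·x²·ψ dx = 0.010254, so ⟨x²⟩ = 0.010254 / 0.047852.
⟨x²⟩ = 0.21429.

0.214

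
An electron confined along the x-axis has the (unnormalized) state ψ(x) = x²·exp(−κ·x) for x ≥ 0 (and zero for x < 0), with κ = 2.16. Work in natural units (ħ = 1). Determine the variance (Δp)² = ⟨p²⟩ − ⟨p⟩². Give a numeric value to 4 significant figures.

Compute ⟨p⟩ and ⟨p²⟩ separately; (Δp)² = ⟨p²⟩ − ⟨p⟩².
Differentiate x²·exp(−κ·x) with the product rule; every integrand then reduces to terms xʲ·e^(−2κx) on [0, ∞), with ∫₀^∞ xʲ·e^(−2κx) dx = j!/(2κ)^(j+1).
Normalization: ∫|ψ|² dx = 0.015951.
⟨p⟩ = 0.0000 and ⟨p²⟩ = 1.5552.
(Δp)² = 1.5552 − (0.0000)² = 1.5552.

1.555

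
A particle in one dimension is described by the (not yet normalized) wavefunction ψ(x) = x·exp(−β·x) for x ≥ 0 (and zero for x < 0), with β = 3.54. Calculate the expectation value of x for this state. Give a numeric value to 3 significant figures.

⟨x⟩ = ∫ x·|ψ|² dx / ∫|ψ|² dx (integrals over the domain).
Every integrand reduces to terms xʲ·e^(−2βx) on [0, ∞); use ∫₀^∞ xʲ·e^(−2βx) dx = j!/(2β)^(j+1).
State is unnormalized: ∫|ψ|² dx = 0.0056355, and ∫ψ*·x·ψ dx = 0.0023879, so ⟨x⟩ = 0.0023879 / 0.0056355.
⟨x⟩ = 0.42373.

0.424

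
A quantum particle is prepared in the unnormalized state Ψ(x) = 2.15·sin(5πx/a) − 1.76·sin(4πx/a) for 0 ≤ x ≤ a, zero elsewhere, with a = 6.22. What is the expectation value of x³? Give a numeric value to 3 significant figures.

⟨x³⟩ = ∫ x³·|Ψ|² dx / ∫|Ψ|² dx (integrals over the domain).
On 0 ≤ x ≤ a (j ≠ l): ∫sin²(jπx/a) dx = a/2, ∫sin(jπx/a)·sin(lπx/a) dx = 0; diagonal moments ∫x·sin²(jπx/a) dx = a²/4, ∫x²·sin²(jπx/a) dx = a³·(1/6 − 1/(4j²π²)); cross terms ∫x·sin(jπx/a)·sin(lπx/a) dx = 0 for j + l even and −4jla²/(π²(j² − l²)²) for j + l odd, ∫x²·sin(jπx/a)·sin(lπx/a) dx = (−1)^(j+l)·4jla³/(π²(j² − l²)²); higher powers the same way via product-to-sum and parts.
State is unnormalized: ∫|Ψ|² dx = 24.010, and ∫Ψ*·x³·Ψ dx = 2425.6, so ⟨x³⟩ = 2425.6 / 24.010.
⟨x³⟩ = 101.03.

101.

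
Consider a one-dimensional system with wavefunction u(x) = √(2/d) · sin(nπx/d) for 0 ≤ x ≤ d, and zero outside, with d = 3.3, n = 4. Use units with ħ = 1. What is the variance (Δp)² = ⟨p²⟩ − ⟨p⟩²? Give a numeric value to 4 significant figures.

Compute ⟨p⟩ and ⟨p²⟩ separately; (Δp)² = ⟨p²⟩ − ⟨p⟩².
d/dx sin(nπx/d) = (nπ/d)·cos(nπx/d) and d²/dx² sin(nπx/d) = −(nπ/d)²·sin(nπx/d); on 0 ≤ x ≤ d, ∫sin²(nπx/d) dx = d/2 and ∫sin(nπx/d)·cos(nπx/d) dx = 0.
⟨p⟩ = 0.0000 and ⟨p²⟩ = 14.501.
(Δp)² = 14.501 − (0.0000)² = 14.501.

14.50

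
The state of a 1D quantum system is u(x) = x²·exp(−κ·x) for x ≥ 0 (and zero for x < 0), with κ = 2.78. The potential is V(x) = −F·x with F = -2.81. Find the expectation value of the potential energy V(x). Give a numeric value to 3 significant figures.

⟨V⟩ = ∫ V(x)·|u|² dx / ∫|u|² dx.
Every integrand reduces to terms xʲ·e^(−2κx) on [0, ∞); use ∫₀^∞ xʲ·e^(−2κx) dx = j!/(2κ)^(j+1).
State is unnormalized: ∫|u|² dx = 0.0045169, and ∫u*·V(x)·u dx = 0.011414, so ⟨V⟩ = 0.011414 / 0.0045169.
⟨V⟩ = 2.5270.

2.53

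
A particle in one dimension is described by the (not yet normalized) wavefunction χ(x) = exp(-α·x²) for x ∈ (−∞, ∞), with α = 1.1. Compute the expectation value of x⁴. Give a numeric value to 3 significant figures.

⟨x⁴⟩ = ∫ x⁴·|χ|² dx / ∫|χ|² dx (integrals over the domain).
Gaussian moments: ∫x^(2j)·e^(−2αx²) dx = (2j−1)!!/(4α)^j · √(π/(2α)), odd powers integrate to 0; here √(π/(2α)) = 1.1950.
State is unnormalized: ∫|χ|² dx = 1.1950, and ∫χ*·x⁴·χ dx = 0.18517, so ⟨x⁴⟩ = 0.18517 / 1.1950.
⟨x⁴⟩ = 0.15496.

0.155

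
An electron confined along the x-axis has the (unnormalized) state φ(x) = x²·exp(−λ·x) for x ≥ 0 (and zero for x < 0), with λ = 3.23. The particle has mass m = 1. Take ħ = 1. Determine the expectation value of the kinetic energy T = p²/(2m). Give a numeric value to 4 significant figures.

T = −(ħ²/2m) d²/dx², so ⟨T⟩ = −(ħ²/2m) ∫ φ*·φ'' dx / ∫|φ|² dx; with m = 1.
Differentiate x²·exp(−λ·x) with the product rule; every integrand then reduces to terms xʲ·e^(−2λx) on [0, ∞), with ∫₀^∞ xʲ·e^(−2λx) dx = j!/(2λ)^(j+1).
State is unnormalized: ∫|φ|² dx = 0.0021333, and ∫φ*·(−ħ²/2m · φ'') dx = 0.0037094, so ⟨T⟩ = 0.0037094 / 0.0021333.
⟨T⟩ = 1.7388.

1.739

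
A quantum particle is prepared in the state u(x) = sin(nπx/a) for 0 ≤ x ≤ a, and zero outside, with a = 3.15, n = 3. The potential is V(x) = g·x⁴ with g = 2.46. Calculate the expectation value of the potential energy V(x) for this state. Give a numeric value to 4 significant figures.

⟨V⟩ = ∫ V(x)·|u|² dx / ∫|u|² dx.
With sin²θ = (1 − cos2θ)/2 on 0 ≤ x ≤ a: ∫sin²(nπx/a) dx = a/2, ∫x·sin²(nπx/a) dx = a²/4, ∫x²·sin²(nπx/a) dx = a³·(1/6 − 1/(4n²π²)); higher powers xᵏ the same way, integrating xᵏ·cos(2nπx/a) by parts.
State is unnormalized: ∫|u|² dx = 1.5750, and ∫u*·V(x)·u dx = 72.072, so ⟨V⟩ = 72.072 / 1.5750.
⟨V⟩ = 45.760.

45.76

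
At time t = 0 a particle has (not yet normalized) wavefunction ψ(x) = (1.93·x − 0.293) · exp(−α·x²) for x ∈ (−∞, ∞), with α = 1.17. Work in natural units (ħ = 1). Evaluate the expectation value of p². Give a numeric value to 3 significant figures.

3.28

p² ψ = −ħ² d²ψ/dx²; ⟨p²⟩ = −ħ² ∫ ψ*·ψ'' dx / ∫|ψ|² dx.
Expand each integrand as polynomial × e^(−2αx²) and use ∫x^(2j)·e^(−2αx²) dx = (2j−1)!!/(4α)^j · √(π/(2α)), odd powers → 0; here √(π/(2α)) = 1.1587. Differentiate with the product rule, d/dx e^(−αx²) = −2αx·e^(−αx²).
State is unnormalized: ∫|ψ|² dx = 1.0217, and ∫ψ*·(−ħ² ψ'') dx = 3.3534, so ⟨p²⟩ = 3.3534 / 1.0217.
⟨p²⟩ = 3.2822.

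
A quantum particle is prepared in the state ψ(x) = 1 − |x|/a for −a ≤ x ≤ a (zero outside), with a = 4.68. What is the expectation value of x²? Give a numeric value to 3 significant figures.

⟨x²⟩ = ∫ x²·|ψ|² dx / ∫|ψ|² dx (integrals over the domain).
ψ is even, so ∫ over [−a, a] = 2∫₀ᵃ with ψ = 1 − x/a there: ∫₀ᵃ (1 − x/a)² dx = a/3, ∫₀ᵃ x²(1 − x/a)² dx = a³/30, ∫₀ᵃ x⁴(1 − x/a)² dx = a⁵/105.
State is unnormalized: ∫|ψ|² dx = 3.1200, and ∫ψ*·x²·ψ dx = 6.8335, so ⟨x²⟩ = 6.8335 / 3.1200.
⟨x²⟩ = 2.1902.

2.19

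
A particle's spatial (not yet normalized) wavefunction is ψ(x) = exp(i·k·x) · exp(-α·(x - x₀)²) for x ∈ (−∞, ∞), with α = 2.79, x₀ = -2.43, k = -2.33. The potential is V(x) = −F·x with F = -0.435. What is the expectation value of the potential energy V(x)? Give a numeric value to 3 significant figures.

⟨V⟩ = ∫ V(x)·|ψ|² dx / ∫|ψ|² dx.
Gaussian moments (u = x − x₀): ∫u^(2j)·e^(−2αu²) du = (2j−1)!!/(4α)^j · √(π/(2α)), odd powers integrate to 0; here √(π/(2α)) = 0.75034.
State is unnormalized: ∫|ψ|² dx = 0.75034, and ∫ψ*·V(x)·ψ dx = -0.79315, so ⟨V⟩ = -0.79315 / 0.75034.
⟨V⟩ = -1.0571.

-1.06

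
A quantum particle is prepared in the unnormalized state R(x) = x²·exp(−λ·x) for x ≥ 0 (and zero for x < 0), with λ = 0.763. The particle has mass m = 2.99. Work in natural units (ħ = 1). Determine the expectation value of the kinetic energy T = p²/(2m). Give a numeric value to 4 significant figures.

0.03245

T = −(ħ²/2m) d²/dx², so ⟨T⟩ = −(ħ²/2m) ∫ R*·R'' dx / ∫|R|² dx; with m = 2.99.
Differentiate x²·exp(−λ·x) with the product rule; every integrand then reduces to terms xʲ·e^(−2λx) on [0, ∞), with ∫₀^∞ xʲ·e^(−2λx) dx = j!/(2λ)^(j+1).
State is unnormalized: ∫|R|² dx = 2.9003, and ∫R*·(−ħ²/2m · R'') dx = 0.094116, so ⟨T⟩ = 0.094116 / 2.9003.
⟨T⟩ = 0.032451.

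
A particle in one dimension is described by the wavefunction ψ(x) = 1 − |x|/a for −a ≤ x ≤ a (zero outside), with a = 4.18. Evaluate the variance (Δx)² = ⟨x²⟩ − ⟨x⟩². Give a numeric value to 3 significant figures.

Compute ⟨x⟩ and ⟨x²⟩ separately, then (Δx)² = ⟨x²⟩ − ⟨x⟩².
ψ is even, so ∫ over [−a, a] = 2∫₀ᵃ with ψ = 1 − x/a there: ∫₀ᵃ (1 − x/a)² dx = a/3, ∫₀ᵃ x²(1 − x/a)² dx = a³/30, ∫₀ᵃ x⁴(1 − x/a)² dx = a⁵/105.
Normalization: ∫|ψ|² dx = 2.7867.
⟨x⟩ = 0.0000 and ⟨x²⟩ = 1.7472.
(Δx)² = 1.7472 − (0.0000)² = 1.7472.

1.75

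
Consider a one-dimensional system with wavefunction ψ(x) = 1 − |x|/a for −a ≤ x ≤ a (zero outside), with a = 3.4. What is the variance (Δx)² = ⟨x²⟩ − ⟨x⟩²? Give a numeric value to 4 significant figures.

1.156

Compute ⟨x⟩ and ⟨x²⟩ separately, then (Δx)² = ⟨x²⟩ − ⟨x⟩².
ψ is even, so ∫ over [−a, a] = 2∫₀ᵃ with ψ = 1 − x/a there: ∫₀ᵃ (1 − x/a)² dx = a/3, ∫₀ᵃ x²(1 − x/a)² dx = a³/30, ∫₀ᵃ x⁴(1 − x/a)² dx = a⁵/105.
Normalization: ∫|ψ|² dx = 2.2667.
⟨x⟩ = 0.0000 and ⟨x²⟩ = 1.1560.
(Δx)² = 1.1560 − (0.0000)² = 1.1560.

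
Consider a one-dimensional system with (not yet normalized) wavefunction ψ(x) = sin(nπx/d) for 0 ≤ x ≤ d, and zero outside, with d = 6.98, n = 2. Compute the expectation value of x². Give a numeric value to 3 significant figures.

⟨x²⟩ = ∫ x²·|ψ|² dx / ∫|ψ|² dx (integrals over the domain).
With sin²θ = (1 − cos2θ)/2 on 0 ≤ x ≤ d: ∫sin²(nπx/d) dx = d/2, ∫x·sin²(nπx/d) dx = d²/4, ∫x²·sin²(nπx/d) dx = d³·(1/6 − 1/(4n²π²)); higher powers xᵏ the same way, integrating xᵏ·cos(2nπx/d) by parts.
State is unnormalized: ∫|ψ|² dx = 3.4900, and ∫ψ*·x²·ψ dx = 54.525, so ⟨x²⟩ = 54.525 / 3.4900.
⟨x²⟩ = 15.623.

15.6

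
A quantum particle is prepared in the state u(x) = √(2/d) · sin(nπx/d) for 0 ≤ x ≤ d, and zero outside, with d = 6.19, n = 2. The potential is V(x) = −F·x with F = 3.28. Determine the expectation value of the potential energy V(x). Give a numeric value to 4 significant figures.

⟨V⟩ = ∫ V(x)·|u|² dx.
With sin²θ = (1 − cos2θ)/2 on 0 ≤ x ≤ d: ∫sin²(nπx/d) dx = d/2, ∫x·sin²(nπx/d) dx = d²/4, ∫x²·sin²(nπx/d) dx = d³·(1/6 − 1/(4n²π²)); higher powers xᵏ the same way, integrating xᵏ·cos(2nπx/d) by parts.
⟨V⟩ = -10.152.

-10.15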